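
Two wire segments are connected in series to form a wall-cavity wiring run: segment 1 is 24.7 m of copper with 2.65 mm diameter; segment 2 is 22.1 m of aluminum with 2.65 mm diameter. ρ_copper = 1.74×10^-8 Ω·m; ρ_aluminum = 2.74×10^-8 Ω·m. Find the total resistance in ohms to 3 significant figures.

Segment 1: A = π(d/2)² = π(1.3250e-03 m)² = 5.515e-06 m²
R₁ = ρL/A = (1.74×10^-8)(24.7)/(5.515e-06) = 0.07792 Ω
R₂ = (2.74×10^-8)(22.1)/(5.515e-06) = 0.1098 Ω
R = R₁ + R₂ = 0.188 Ω

0.188 Ω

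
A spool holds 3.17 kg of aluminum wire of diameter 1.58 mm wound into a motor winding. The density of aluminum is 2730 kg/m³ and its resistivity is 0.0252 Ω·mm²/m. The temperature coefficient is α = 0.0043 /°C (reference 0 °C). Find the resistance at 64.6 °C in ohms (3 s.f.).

ρ = 0.0252 Ω·mm²/m = 2.52×10^-8 Ω·m
A = π(d/2)² = π(7.9000e-04 m)² = 1.9607e-06 m²
L = m/(density·A) = 3.17/(2730×1.9607e-06) = 592.2 m
R = ρL/A = (2.52×10^-8)(592.2)/(1.9607e-06) = 7.612 Ω
R(64.6 °C) = 7.612 × (1 + 0.0043×64.6) = 9.73 Ω

9.73 Ω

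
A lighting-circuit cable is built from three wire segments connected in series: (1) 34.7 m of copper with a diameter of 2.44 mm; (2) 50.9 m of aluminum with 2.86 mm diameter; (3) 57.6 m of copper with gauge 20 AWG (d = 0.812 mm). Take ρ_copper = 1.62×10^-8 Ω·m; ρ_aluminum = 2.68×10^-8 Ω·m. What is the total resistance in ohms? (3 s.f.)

2.13 Ω

Seg 1: A = π(d/2)² = π(1.2200e-03 m)² = 4.676e-06 m²
R_1 = (1.62×10^-8)(34.7)/(4.676e-06) = 0.1202 Ω
Seg 2: A = π(d/2)² = π(1.4300e-03 m)² = 6.424e-06 m²
R_2 = (2.68×10^-8)(50.9)/(6.424e-06) = 0.2123 Ω
Seg 3: A = π(0.812/2 mm)² = π(4.0600e-04 m)² = 5.178e-07 m²
R_3 = (1.62×10^-8)(57.6)/(5.178e-07) = 1.802 Ω
R_total = R_1 + R_2 + R_3 = 2.13 Ω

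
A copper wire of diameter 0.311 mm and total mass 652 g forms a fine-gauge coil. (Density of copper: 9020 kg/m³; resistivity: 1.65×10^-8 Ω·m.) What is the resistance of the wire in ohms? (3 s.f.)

A = π(d/2)² = π(1.5550e-04 m)² = 7.5964e-08 m²
L = m/(density·A) = 0.652/(9020×7.5964e-08) = 951.5 m
R = ρL/A = (1.65×10^-8)(951.5)/(7.5964e-08) = 207 Ω

207 Ω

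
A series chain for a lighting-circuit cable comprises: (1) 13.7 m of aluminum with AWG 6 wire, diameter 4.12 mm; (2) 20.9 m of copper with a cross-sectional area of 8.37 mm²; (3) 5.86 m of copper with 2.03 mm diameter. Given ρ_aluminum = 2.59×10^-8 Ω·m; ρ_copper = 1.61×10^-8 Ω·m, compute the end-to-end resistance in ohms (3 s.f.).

0.0960 Ω

Seg 1: A = π(4.12/2 mm)² = π(2.0600e-03 m)² = 1.333e-05 m²
R_1 = (2.59×10^-8)(13.7)/(1.333e-05) = 0.02662 Ω
Seg 2: A = 8.37 mm² = 8.370e-06 m²
R_2 = (1.61×10^-8)(20.9)/(8.370e-06) = 0.0402 Ω
Seg 3: A = π(d/2)² = π(1.0150e-03 m)² = 3.237e-06 m²
R_3 = (1.61×10^-8)(5.86)/(3.237e-06) = 0.02915 Ω
R_total = R_1 + R_2 + R_3 = 0.0960 Ω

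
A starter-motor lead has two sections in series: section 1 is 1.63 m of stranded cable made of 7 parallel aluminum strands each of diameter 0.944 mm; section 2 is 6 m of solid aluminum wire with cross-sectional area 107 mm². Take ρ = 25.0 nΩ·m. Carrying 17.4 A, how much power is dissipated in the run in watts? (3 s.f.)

2.94 W

ρ = 25.0 nΩ·m = 2.50×10^-8 Ω·m
Section 1: A_strand = π(4.7200e-04)² = 6.999e-07 m²; R₁ = ρL/(N·A_s) = (2.50×10^-8)(1.63)/(7×6.999e-07) = 0.008318 Ω
Section 2: A = 107 mm² = 1.070e-04 m²
R₂ = (2.50×10^-8)(6)/(1.070e-04) = 0.001402 Ω
R = R₁ + R₂ = 0.009719 Ω
P = I²R = (17.4)² × 0.009719 = 2.94 W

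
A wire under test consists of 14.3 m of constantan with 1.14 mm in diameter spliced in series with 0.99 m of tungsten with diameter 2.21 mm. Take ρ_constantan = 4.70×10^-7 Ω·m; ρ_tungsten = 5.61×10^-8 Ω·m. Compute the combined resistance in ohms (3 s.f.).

Segment 1: A = π(d/2)² = π(5.7000e-04 m)² = 1.021e-06 m²
R₁ = ρL/A = (4.70×10^-7)(14.3)/(1.021e-06) = 6.585 Ω
Segment 2: A = π(d/2)² = π(1.1050e-03 m)² = 3.836e-06 m²
R₂ = (5.61×10^-8)(0.99)/(3.836e-06) = 0.01448 Ω
R = R₁ + R₂ = 6.60 Ω

6.60 Ω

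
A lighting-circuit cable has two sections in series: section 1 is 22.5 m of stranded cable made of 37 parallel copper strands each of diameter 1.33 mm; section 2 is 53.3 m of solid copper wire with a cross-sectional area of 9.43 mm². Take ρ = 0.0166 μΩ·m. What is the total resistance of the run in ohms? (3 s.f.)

ρ = 0.0166 μΩ·m = 1.66×10^-8 Ω·m
Section 1: A_strand = π(6.6500e-04)² = 1.389e-06 m²; R₁ = ρL/(N·A_s) = (1.66×10^-8)(22.5)/(37×1.389e-06) = 0.007266 Ω
Section 2: A = 9.43 mm² = 9.430e-06 m²
R₂ = (1.66×10^-8)(53.3)/(9.430e-06) = 0.09383 Ω
R = R₁ + R₂ = 0.101 Ω

0.101 Ω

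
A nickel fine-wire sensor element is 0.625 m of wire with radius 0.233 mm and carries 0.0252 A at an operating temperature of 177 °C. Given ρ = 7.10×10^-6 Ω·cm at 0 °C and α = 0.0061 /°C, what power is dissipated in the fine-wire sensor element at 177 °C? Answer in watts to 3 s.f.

3.44×10^-4 W

ρ = 7.10×10^-6 Ω·cm = 7.10×10^-8 Ω·m
A = πr² = π(2.3300e-04 m)² = 1.706e-07 m²
R₍0₎ = ρL/A = (7.10×10^-8)(0.625)/(1.706e-07) = 0.2602 Ω
R₍177₎ = R₍0₎(1 + αΔT) = 0.2602 × (1 + 0.0061×177) = 0.5411 Ω
P = I²R = (0.0252)² × 0.5411 = 3.44×10^-4 W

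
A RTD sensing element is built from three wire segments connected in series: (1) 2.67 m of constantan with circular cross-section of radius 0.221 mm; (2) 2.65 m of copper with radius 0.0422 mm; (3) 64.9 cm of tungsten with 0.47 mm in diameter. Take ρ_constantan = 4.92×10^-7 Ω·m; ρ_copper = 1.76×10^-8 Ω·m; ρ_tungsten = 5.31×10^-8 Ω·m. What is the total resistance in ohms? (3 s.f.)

17.1 Ω

Seg 1: A = πr² = π(2.2100e-04 m)² = 1.534e-07 m²
R_1 = (4.92×10^-7)(2.67)/(1.534e-07) = 8.561 Ω
Seg 2: A = πr² = π(4.2200e-05 m)² = 5.595e-09 m²
R_2 = (1.76×10^-8)(2.65)/(5.595e-09) = 8.337 Ω
Seg 3: A = π(d/2)² = π(2.3500e-04 m)² = 1.735e-07 m²
R_3 = (5.31×10^-8)(0.649)/(1.735e-07) = 0.1986 Ω
R_total = R_1 + R_2 + R_3 = 17.1 Ω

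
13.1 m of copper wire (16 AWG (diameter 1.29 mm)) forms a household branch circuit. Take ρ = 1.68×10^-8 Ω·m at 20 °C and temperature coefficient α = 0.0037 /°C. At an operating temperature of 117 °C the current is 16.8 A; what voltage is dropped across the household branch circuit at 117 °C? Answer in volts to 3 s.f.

A = π(1.29/2 mm)² = π(6.4500e-04 m)² = 1.307e-06 m²
R₍20₎ = ρL/A = (1.68×10^-8)(13.1)/(1.307e-06) = 0.1684 Ω
R₍117₎ = R₍20₎(1 + αΔT) = 0.1684 × (1 + 0.0037×97) = 0.2288 Ω
V = IR = 16.8 × 0.2288 = 3.84 V

3.84 V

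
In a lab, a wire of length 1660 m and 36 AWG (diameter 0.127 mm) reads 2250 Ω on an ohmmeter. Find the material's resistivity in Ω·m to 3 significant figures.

A = π(0.127/2 mm)² = π(6.3500e-05 m)² = 1.267e-08 m²
ρ = RA/L = (2250)(1.267e-08)/(1660) = 1.72×10^-8 Ω·m

1.72×10^-8 Ω·m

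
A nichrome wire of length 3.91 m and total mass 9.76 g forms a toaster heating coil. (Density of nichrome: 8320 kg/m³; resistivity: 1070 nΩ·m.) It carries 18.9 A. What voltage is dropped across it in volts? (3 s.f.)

ρ = 1070 nΩ·m = 1.07×10^-6 Ω·m
A = m/(density·L) = 0.00976/(8320×3.91) = 3.0002e-07 m²
R = ρL/A = (1.07×10^-6)(3.91)/(3.0002e-07) = 13.94 Ω
V = IR = 18.9 × 13.94 = 264 V

264 V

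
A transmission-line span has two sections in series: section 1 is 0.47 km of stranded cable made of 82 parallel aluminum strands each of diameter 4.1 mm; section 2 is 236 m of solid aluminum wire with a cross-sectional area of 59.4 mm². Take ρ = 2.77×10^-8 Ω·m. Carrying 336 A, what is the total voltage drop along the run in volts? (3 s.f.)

41.0 V

Section 1: A_strand = π(2.0500e-03)² = 1.320e-05 m²; R₁ = ρL/(N·A_s) = (2.77×10^-8)(470)/(82×1.320e-05) = 0.01203 Ω
Section 2: A = 59.4 mm² = 5.940e-05 m²
R₂ = (2.77×10^-8)(236)/(5.940e-05) = 0.1101 Ω
R = R₁ + R₂ = 0.1221 Ω
V = IR = 336 × 0.1221 = 41.0 V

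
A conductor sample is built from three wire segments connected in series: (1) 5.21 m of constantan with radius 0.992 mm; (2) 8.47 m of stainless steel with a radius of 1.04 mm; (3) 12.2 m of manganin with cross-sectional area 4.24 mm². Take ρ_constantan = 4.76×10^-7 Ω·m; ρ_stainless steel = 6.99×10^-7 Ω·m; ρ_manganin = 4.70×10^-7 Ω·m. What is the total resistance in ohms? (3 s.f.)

3.90 Ω

Seg 1: A = πr² = π(9.9200e-04 m)² = 3.092e-06 m²
R_1 = (4.76×10^-7)(5.21)/(3.092e-06) = 0.8022 Ω
Seg 2: A = πr² = π(1.0400e-03 m)² = 3.398e-06 m²
R_2 = (6.99×10^-7)(8.47)/(3.398e-06) = 1.742 Ω
Seg 3: A = 4.24 mm² = 4.240e-06 m²
R_3 = (4.70×10^-7)(12.2)/(4.240e-06) = 1.352 Ω
R_total = R_1 + R_2 + R_3 = 3.90 Ω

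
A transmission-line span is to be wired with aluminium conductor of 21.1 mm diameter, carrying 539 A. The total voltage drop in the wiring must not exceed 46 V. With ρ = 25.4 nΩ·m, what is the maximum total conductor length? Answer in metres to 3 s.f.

ρ = 25.4 nΩ·m = 2.54×10^-8 Ω·m
A = π(d/2)² = π(1.0550e-02 m)² = 3.497e-04 m²
L_max = V_max·A/(1·ρI) = (46)(3.497e-04)/(2.54×10^-8×539) = 1170 m

1170 m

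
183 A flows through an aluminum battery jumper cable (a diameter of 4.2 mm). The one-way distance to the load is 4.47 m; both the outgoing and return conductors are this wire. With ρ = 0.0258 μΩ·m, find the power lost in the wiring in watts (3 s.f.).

558 W

ρ = 0.0258 μΩ·m = 2.58×10^-8 Ω·m
A = π(d/2)² = π(2.1000e-03 m)² = 1.385e-05 m²
Total conductor length (both ways) L = 2 × 4.47 = 8.94 m
R = ρL/A = (2.58×10^-8)(8.94)/(1.385e-05) = 0.01665 Ω
P = I²R = (183)² × 0.01665 = 558 W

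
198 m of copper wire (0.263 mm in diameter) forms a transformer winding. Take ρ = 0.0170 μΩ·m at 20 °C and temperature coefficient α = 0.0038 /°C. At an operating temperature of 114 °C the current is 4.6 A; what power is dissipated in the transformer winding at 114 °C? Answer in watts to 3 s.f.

1780 W

ρ = 0.0170 μΩ·m = 1.70×10^-8 Ω·m
A = π(d/2)² = π(1.3150e-04 m)² = 5.433e-08 m²
R₍20₎ = ρL/A = (1.70×10^-8)(198)/(5.433e-08) = 61.96 Ω
R₍114₎ = R₍20₎(1 + αΔT) = 61.96 × (1 + 0.0038×94) = 84.09 Ω
P = I²R = (4.6)² × 84.09 = 1780 W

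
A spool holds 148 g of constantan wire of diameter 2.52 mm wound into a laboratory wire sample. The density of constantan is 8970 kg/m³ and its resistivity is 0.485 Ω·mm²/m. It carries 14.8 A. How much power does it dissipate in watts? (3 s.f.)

70.5 W

ρ = 0.485 Ω·mm²/m = 4.85×10^-7 Ω·m
A = π(d/2)² = π(1.2600e-03 m)² = 4.9876e-06 m²
L = m/(density·A) = 0.148/(8970×4.9876e-06) = 3.308 m
R = ρL/A = (4.85×10^-7)(3.308)/(4.9876e-06) = 0.3217 Ω
P = I²R = (14.8)² × 0.3217 = 70.5 W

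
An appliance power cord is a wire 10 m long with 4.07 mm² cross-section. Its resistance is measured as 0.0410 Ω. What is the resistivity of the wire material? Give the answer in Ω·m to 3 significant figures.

A = 4.07 mm² = 4.070e-06 m²
ρ = RA/L = (0.041)(4.070e-06)/(10) = 1.67×10^-8 Ω·m

1.67×10^-8 Ω·m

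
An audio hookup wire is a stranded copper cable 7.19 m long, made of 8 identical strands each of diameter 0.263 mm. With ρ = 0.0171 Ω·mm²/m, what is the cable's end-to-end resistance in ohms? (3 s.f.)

ρ = 0.0171 Ω·mm²/m = 1.71×10^-8 Ω·m
A_strand = π(1.3150e-04 m)² = 5.433e-08 m²
R_strand = ρL/A = (1.71×10^-8)(7.19)/(5.433e-08) = 2.263 Ω
R_total = R_strand/N = 2.263/8 = 0.283 Ω

0.283 Ω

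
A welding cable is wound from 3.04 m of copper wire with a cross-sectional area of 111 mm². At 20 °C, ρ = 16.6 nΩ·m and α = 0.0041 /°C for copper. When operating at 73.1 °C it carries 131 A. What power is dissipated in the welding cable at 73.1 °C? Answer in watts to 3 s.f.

ρ = 16.6 nΩ·m = 1.66×10^-8 Ω·m
A = 111 mm² = 1.110e-04 m²
R₍20₎ = ρL/A = (1.66×10^-8)(3.04)/(1.110e-04) = 4.546×10^-4 Ω
R₍73.1₎ = R₍20₎(1 + αΔT) = 4.546×10^-4 × (1 + 0.0041×53.1) = 5.536×10^-4 Ω
P = I²R = (131)² × 5.536×10^-4 = 9.50 W

9.50 W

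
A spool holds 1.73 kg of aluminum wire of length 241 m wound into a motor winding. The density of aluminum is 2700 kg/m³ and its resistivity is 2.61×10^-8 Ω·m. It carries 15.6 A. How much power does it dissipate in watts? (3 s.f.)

576 W

A = m/(density·L) = 1.73/(2700×241) = 2.6587e-06 m²
R = ρL/A = (2.61×10^-8)(241)/(2.6587e-06) = 2.366 Ω
P = I²R = (15.6)² × 2.366 = 576 W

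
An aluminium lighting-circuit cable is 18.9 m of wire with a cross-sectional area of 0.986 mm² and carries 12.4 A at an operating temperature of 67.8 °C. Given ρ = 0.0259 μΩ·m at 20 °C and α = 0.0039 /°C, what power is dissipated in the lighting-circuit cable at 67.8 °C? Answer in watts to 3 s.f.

90.6 W

ρ = 0.0259 μΩ·m = 2.59×10^-8 Ω·m
A = 0.986 mm² = 9.860e-07 m²
R₍20₎ = ρL/A = (2.59×10^-8)(18.9)/(9.860e-07) = 0.4965 Ω
R₍67.8₎ = R₍20₎(1 + αΔT) = 0.4965 × (1 + 0.0039×47.8) = 0.589 Ω
P = I²R = (12.4)² × 0.589 = 90.6 W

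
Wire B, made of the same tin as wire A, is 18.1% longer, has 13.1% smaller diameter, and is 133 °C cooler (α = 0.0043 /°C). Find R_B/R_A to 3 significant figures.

R ∝ ρL/d² with ρ ∝ (1+αΔT), so R_B/R_A = (1 + 18.1/100) × (1 − 13.1/100)⁻² × (1 − 0.0043×133)
= 1.181 × 1.324 × 0.4281 = 0.670

0.670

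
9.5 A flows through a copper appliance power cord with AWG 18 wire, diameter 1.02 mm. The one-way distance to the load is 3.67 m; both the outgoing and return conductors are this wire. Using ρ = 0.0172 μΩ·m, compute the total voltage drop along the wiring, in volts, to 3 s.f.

ρ = 0.0172 μΩ·m = 1.72×10^-8 Ω·m
A = π(1.02/2 mm)² = π(5.1000e-04 m)² = 8.171e-07 m²
Total conductor length (both ways) L = 2 × 3.67 = 7.34 m
R = ρL/A = (1.72×10^-8)(7.34)/(8.171e-07) = 0.1545 Ω
V = IR = 9.5 × 0.1545 = 1.47 V

1.47 V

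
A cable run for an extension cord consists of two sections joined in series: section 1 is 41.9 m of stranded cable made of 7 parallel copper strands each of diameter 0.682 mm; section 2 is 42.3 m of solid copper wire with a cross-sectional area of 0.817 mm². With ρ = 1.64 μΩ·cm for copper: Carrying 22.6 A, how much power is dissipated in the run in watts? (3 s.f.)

571 W

ρ = 1.64 μΩ·cm = 1.64×10^-8 Ω·m
Section 1: A_strand = π(3.4100e-04)² = 3.653e-07 m²; R₁ = ρL/(N·A_s) = (1.64×10^-8)(41.9)/(7×3.653e-07) = 0.2687 Ω
Section 2: A = 0.817 mm² = 8.170e-07 m²
R₂ = (1.64×10^-8)(42.3)/(8.170e-07) = 0.8491 Ω
R = R₁ + R₂ = 1.118 Ω
P = I²R = (22.6)² × 1.118 = 571 W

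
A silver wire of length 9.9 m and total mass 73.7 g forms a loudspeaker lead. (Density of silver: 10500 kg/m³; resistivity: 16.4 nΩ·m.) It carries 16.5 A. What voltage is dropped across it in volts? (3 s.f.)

3.78 V

ρ = 16.4 nΩ·m = 1.64×10^-8 Ω·m
A = m/(density·L) = 0.0737/(10500×9.9) = 7.0899e-07 m²
R = ρL/A = (1.64×10^-8)(9.9)/(7.0899e-07) = 0.229 Ω
V = IR = 16.5 × 0.229 = 3.78 V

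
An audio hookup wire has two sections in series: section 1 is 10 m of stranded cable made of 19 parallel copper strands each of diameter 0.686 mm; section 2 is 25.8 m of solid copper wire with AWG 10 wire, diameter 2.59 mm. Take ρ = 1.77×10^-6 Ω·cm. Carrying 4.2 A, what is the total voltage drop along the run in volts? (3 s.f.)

0.470 V

ρ = 1.77×10^-6 Ω·cm = 1.77×10^-8 Ω·m
Section 1: A_strand = π(3.4300e-04)² = 3.696e-07 m²; R₁ = ρL/(N·A_s) = (1.77×10^-8)(10)/(19×3.696e-07) = 0.0252 Ω
Section 2: A = π(2.59/2 mm)² = π(1.2950e-03 m)² = 5.269e-06 m²
R₂ = (1.77×10^-8)(25.8)/(5.269e-06) = 0.08668 Ω
R = R₁ + R₂ = 0.1119 Ω
V = IR = 4.2 × 0.1119 = 0.470 V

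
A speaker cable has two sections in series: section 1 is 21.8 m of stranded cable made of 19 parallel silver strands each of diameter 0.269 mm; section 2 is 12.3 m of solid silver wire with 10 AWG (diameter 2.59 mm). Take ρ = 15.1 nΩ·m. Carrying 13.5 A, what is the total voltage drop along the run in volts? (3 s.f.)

ρ = 15.1 nΩ·m = 1.51×10^-8 Ω·m
Section 1: A_strand = π(1.3450e-04)² = 5.683e-08 m²; R₁ = ρL/(N·A_s) = (1.51×10^-8)(21.8)/(19×5.683e-08) = 0.3048 Ω
Section 2: A = π(2.59/2 mm)² = π(1.2950e-03 m)² = 5.269e-06 m²
R₂ = (1.51×10^-8)(12.3)/(5.269e-06) = 0.03525 Ω
R = R₁ + R₂ = 0.3401 Ω
V = IR = 13.5 × 0.3401 = 4.59 V

4.59 V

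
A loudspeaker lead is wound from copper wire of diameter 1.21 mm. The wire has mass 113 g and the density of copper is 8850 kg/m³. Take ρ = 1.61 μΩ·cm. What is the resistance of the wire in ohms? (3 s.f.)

ρ = 1.61 μΩ·cm = 1.61×10^-8 Ω·m
A = π(d/2)² = π(6.0500e-04 m)² = 1.1499e-06 m²
L = m/(density·A) = 0.113/(8850×1.1499e-06) = 11.1 m
R = ρL/A = (1.61×10^-8)(11.1)/(1.1499e-06) = 0.155 Ω

0.155 Ω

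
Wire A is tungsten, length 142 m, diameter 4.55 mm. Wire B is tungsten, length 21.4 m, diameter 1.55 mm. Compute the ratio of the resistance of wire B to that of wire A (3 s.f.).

1.30

R ∝ ρL/d², so R_B/R_A = (L_B/L_A) × (d_A/d_B)²
= (21.4/142) × (4.55/1.55)² = 1.30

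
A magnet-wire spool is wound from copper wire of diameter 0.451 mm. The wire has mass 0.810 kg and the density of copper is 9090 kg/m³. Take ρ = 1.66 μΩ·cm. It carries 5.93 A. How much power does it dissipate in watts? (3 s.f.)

2040 W

ρ = 1.66 μΩ·cm = 1.66×10^-8 Ω·m
A = π(d/2)² = π(2.2550e-04 m)² = 1.5975e-07 m²
L = m/(density·A) = 0.81/(9090×1.5975e-07) = 557.8 m
R = ρL/A = (1.66×10^-8)(557.8)/(1.5975e-07) = 57.96 Ω
P = I²R = (5.93)² × 57.96 = 2040 W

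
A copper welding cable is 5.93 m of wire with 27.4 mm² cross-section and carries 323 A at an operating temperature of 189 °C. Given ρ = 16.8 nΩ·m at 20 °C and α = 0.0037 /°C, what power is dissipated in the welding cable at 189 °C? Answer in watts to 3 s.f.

ρ = 16.8 nΩ·m = 1.68×10^-8 Ω·m
A = 27.4 mm² = 2.740e-05 m²
R₍20₎ = ρL/A = (1.68×10^-8)(5.93)/(2.740e-05) = 0.003636 Ω
R₍189₎ = R₍20₎(1 + αΔT) = 0.003636 × (1 + 0.0037×169) = 0.005909 Ω
P = I²R = (323)² × 0.005909 = 617 W

617 W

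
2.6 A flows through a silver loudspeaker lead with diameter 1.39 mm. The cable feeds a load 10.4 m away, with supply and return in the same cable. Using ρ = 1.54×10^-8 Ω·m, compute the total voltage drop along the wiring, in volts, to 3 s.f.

0.549 V

A = π(d/2)² = π(6.9500e-04 m)² = 1.517e-06 m²
Total conductor length (both ways) L = 2 × 10.4 = 20.8 m
R = ρL/A = (1.54×10^-8)(20.8)/(1.517e-06) = 0.2111 Ω
V = IR = 2.6 × 0.2111 = 0.549 V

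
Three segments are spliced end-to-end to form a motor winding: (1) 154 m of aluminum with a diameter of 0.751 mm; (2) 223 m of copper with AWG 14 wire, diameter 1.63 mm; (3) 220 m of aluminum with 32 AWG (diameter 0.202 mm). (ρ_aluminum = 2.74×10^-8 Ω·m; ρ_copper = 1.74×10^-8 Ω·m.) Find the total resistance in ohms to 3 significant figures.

Seg 1: A = π(d/2)² = π(3.7550e-04 m)² = 4.430e-07 m²
R_1 = (2.74×10^-8)(154)/(4.430e-07) = 9.526 Ω
Seg 2: A = π(1.63/2 mm)² = π(8.1500e-04 m)² = 2.087e-06 m²
R_2 = (1.74×10^-8)(223)/(2.087e-06) = 1.859 Ω
Seg 3: A = π(0.202/2 mm)² = π(1.0100e-04 m)² = 3.205e-08 m²
R_3 = (2.74×10^-8)(220)/(3.205e-08) = 188.1 Ω
R_total = R_1 + R_2 + R_3 = 199 Ω

199 Ω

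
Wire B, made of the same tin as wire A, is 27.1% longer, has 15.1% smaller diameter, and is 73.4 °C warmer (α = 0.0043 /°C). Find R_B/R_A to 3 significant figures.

R ∝ ρL/d² with ρ ∝ (1+αΔT), so R_B/R_A = (1 + 27.1/100) × (1 − 15.1/100)⁻² × (1 + 0.0043×73.4)
= 1.271 × 1.387 × 1.316 = 2.32

2.32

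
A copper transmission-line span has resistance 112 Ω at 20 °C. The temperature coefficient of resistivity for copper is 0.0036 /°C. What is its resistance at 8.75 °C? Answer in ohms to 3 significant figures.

107 Ω

ΔT = 8.75 − 20 = -11.2 °C
R = R₀(1 + αΔT) = 112 × (1 + 0.0036×-11.2) = 112 × 0.9595 = 107 Ω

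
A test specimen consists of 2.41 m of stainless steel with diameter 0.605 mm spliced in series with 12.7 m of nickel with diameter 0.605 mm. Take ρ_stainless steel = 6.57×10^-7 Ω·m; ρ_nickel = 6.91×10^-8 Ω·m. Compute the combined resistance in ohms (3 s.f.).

8.56 Ω

Segment 1: A = π(d/2)² = π(3.0250e-04 m)² = 2.875e-07 m²
R₁ = ρL/A = (6.57×10^-7)(2.41)/(2.875e-07) = 5.508 Ω
R₂ = (6.91×10^-8)(12.7)/(2.875e-07) = 3.053 Ω
R = R₁ + R₂ = 8.56 Ω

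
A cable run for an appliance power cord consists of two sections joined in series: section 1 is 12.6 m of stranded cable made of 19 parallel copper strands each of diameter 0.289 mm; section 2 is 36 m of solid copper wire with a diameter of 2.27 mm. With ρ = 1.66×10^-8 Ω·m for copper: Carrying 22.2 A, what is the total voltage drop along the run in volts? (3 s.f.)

Section 1: A_strand = π(1.4450e-04)² = 6.560e-08 m²; R₁ = ρL/(N·A_s) = (1.66×10^-8)(12.6)/(19×6.560e-08) = 0.1678 Ω
Section 2: A = π(d/2)² = π(1.1350e-03 m)² = 4.047e-06 m²
R₂ = (1.66×10^-8)(36)/(4.047e-06) = 0.1477 Ω
R = R₁ + R₂ = 0.3155 Ω
V = IR = 22.2 × 0.3155 = 7.00 V

7.00 V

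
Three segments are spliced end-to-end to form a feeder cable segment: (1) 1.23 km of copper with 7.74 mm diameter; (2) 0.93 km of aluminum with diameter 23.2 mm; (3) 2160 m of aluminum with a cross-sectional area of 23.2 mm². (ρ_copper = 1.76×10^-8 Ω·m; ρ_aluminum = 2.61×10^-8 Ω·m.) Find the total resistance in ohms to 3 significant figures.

Seg 1: A = π(d/2)² = π(3.8700e-03 m)² = 4.705e-05 m²
R_1 = (1.76×10^-8)(1230)/(4.705e-05) = 0.4601 Ω
Seg 2: A = π(d/2)² = π(1.1600e-02 m)² = 4.227e-04 m²
R_2 = (2.61×10^-8)(930)/(4.227e-04) = 0.05742 Ω
Seg 3: A = 23.2 mm² = 2.320e-05 m²
R_3 = (2.61×10^-8)(2160)/(2.320e-05) = 2.43 Ω
R_total = R_1 + R_2 + R_3 = 2.95 Ω

2.95 Ω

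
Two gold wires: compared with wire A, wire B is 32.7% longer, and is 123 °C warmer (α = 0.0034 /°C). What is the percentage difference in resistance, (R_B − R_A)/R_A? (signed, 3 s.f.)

R ∝ ρL/d² with ρ ∝ (1+αΔT), so R_B/R_A = (1 + 32.7/100) × (1 + 0.0034×123)
= 1.327 × 1.418 = 1.882
(R_B − R_A)/R_A = 1.882 − 1 = 88.2%

88.2%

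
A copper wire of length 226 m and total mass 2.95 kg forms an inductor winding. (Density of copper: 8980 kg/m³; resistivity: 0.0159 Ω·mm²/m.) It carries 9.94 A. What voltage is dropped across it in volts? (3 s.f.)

ρ = 0.0159 Ω·mm²/m = 1.59×10^-8 Ω·m
A = m/(density·L) = 2.95/(8980×226) = 1.4536e-06 m²
R = ρL/A = (1.59×10^-8)(226)/(1.4536e-06) = 2.472 Ω
V = IR = 9.94 × 2.472 = 24.6 V

24.6 V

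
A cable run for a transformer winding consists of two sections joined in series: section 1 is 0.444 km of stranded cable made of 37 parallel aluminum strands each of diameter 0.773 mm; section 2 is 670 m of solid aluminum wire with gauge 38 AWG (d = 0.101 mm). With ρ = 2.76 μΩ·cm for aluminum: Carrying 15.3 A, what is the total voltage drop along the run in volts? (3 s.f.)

ρ = 2.76 μΩ·cm = 2.76×10^-8 Ω·m
Section 1: A_strand = π(3.8650e-04)² = 4.693e-07 m²; R₁ = ρL/(N·A_s) = (2.76×10^-8)(444)/(37×4.693e-07) = 0.7057 Ω
Section 2: A = π(0.101/2 mm)² = π(5.0500e-05 m)² = 8.012e-09 m²
R₂ = (2.76×10^-8)(670)/(8.012e-09) = 2308 Ω
R = R₁ + R₂ = 2309 Ω
V = IR = 15.3 × 2309 = 35300 V

35300 V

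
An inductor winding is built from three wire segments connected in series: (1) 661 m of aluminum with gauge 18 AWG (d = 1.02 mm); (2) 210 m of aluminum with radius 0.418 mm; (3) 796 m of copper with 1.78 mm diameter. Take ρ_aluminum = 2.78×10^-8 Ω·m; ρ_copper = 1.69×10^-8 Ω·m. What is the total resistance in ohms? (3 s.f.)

38.5 Ω

Seg 1: A = π(1.02/2 mm)² = π(5.1000e-04 m)² = 8.171e-07 m²
R_1 = (2.78×10^-8)(661)/(8.171e-07) = 22.49 Ω
Seg 2: A = πr² = π(4.1800e-04 m)² = 5.489e-07 m²
R_2 = (2.78×10^-8)(210)/(5.489e-07) = 10.64 Ω
Seg 3: A = π(d/2)² = π(8.9000e-04 m)² = 2.488e-06 m²
R_3 = (1.69×10^-8)(796)/(2.488e-06) = 5.406 Ω
R_total = R_1 + R_2 + R_3 = 38.5 Ω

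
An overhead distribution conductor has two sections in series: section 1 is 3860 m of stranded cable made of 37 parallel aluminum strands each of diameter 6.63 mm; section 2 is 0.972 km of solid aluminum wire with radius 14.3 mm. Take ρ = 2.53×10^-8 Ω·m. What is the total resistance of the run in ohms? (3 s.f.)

0.115 Ω

Section 1: A_strand = π(3.3150e-03)² = 3.452e-05 m²; R₁ = ρL/(N·A_s) = (2.53×10^-8)(3860)/(37×3.452e-05) = 0.07645 Ω
Section 2: A = πr² = π(1.4300e-02 m)² = 6.424e-04 m²
R₂ = (2.53×10^-8)(972)/(6.424e-04) = 0.03828 Ω
R = R₁ + R₂ = 0.115 Ω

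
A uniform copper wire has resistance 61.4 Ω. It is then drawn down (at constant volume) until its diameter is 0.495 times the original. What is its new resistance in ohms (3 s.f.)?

1020 Ω

Volume constant ⇒ L' = L/r² with r = 0.495. R' = ρL'/A' = ρ(L/r²)/(πr²d₀²/4) = R/r⁴.
R' = 16.66 × 61.4 = 1020 Ω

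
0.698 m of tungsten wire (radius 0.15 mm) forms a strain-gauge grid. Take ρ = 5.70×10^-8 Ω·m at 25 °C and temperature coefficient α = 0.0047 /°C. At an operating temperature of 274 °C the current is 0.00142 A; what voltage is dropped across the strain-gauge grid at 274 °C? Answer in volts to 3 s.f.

A = πr² = π(1.5000e-04 m)² = 7.069e-08 m²
R₍25₎ = ρL/A = (5.70×10^-8)(0.698)/(7.069e-08) = 0.5629 Ω
R₍274₎ = R₍25₎(1 + αΔT) = 0.5629 × (1 + 0.0047×249) = 1.222 Ω
V = IR = 0.00142 × 1.222 = 0.00173 V

0.00173 V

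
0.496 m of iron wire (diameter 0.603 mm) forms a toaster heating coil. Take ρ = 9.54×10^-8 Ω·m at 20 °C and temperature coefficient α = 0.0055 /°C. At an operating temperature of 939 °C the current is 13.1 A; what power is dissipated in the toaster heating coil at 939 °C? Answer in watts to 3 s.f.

A = π(d/2)² = π(3.0150e-04 m)² = 2.856e-07 m²
R₍20₎ = ρL/A = (9.54×10^-8)(0.496)/(2.856e-07) = 0.1657 Ω
R₍939₎ = R₍20₎(1 + αΔT) = 0.1657 × (1 + 0.0055×919) = 1.003 Ω
P = I²R = (13.1)² × 1.003 = 172 W

172 W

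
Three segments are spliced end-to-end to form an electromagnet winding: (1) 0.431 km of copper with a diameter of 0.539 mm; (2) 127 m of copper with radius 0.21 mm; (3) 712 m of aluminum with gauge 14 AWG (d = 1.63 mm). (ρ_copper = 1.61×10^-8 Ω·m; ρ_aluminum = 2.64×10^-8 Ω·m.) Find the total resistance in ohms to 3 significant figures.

54.2 Ω

Seg 1: A = π(d/2)² = π(2.6950e-04 m)² = 2.282e-07 m²
R_1 = (1.61×10^-8)(431)/(2.282e-07) = 30.41 Ω
Seg 2: A = πr² = π(2.1000e-04 m)² = 1.385e-07 m²
R_2 = (1.61×10^-8)(127)/(1.385e-07) = 14.76 Ω
Seg 3: A = π(1.63/2 mm)² = π(8.1500e-04 m)² = 2.087e-06 m²
R_3 = (2.64×10^-8)(712)/(2.087e-06) = 9.008 Ω
R_total = R_1 + R_2 + R_3 = 54.2 Ω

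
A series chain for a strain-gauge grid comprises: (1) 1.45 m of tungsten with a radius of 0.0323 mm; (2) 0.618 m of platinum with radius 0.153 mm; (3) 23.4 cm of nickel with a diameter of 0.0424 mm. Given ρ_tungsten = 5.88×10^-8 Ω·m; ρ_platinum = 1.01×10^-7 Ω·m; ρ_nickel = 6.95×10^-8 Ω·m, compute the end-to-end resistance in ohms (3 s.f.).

38.4 Ω

Seg 1: A = πr² = π(3.2300e-05 m)² = 3.278e-09 m²
R_1 = (5.88×10^-8)(1.45)/(3.278e-09) = 26.01 Ω
Seg 2: A = πr² = π(1.5300e-04 m)² = 7.354e-08 m²
R_2 = (1.01×10^-7)(0.618)/(7.354e-08) = 0.8487 Ω
Seg 3: A = π(d/2)² = π(2.1200e-05 m)² = 1.412e-09 m²
R_3 = (6.95×10^-8)(0.234)/(1.412e-09) = 11.52 Ω
R_total = R_1 + R_2 + R_3 = 38.4 Ω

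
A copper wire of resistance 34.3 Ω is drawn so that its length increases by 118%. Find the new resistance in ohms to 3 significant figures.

163 Ω

k = 1 + 118/100 = 2.18; volume constant ⇒ A' = A/k, so R' = k²R.
R' = 4.752 × 34.3 = 163 Ω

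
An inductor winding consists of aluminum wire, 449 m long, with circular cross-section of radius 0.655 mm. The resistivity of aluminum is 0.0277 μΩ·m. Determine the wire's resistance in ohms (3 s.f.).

9.23 Ω

ρ = 0.0277 μΩ·m = 2.77×10^-8 Ω·m
A = πr² = π(6.5500e-04 m)² = 1.348e-06 m²
R = ρL/A = (2.77×10^-8)(449 m)/(1.348e-06 m²) = 9.23 Ω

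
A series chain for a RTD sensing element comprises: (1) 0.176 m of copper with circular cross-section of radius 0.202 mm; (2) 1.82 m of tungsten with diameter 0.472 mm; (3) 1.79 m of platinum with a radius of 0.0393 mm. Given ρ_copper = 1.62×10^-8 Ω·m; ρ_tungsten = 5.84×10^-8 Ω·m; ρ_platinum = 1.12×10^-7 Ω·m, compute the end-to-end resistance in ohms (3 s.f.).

41.9 Ω

Seg 1: A = πr² = π(2.0200e-04 m)² = 1.282e-07 m²
R_1 = (1.62×10^-8)(0.176)/(1.282e-07) = 0.02224 Ω
Seg 2: A = π(d/2)² = π(2.3600e-04 m)² = 1.750e-07 m²
R_2 = (5.84×10^-8)(1.82)/(1.750e-07) = 0.6074 Ω
Seg 3: A = πr² = π(3.9300e-05 m)² = 4.852e-09 m²
R_3 = (1.12×10^-7)(1.79)/(4.852e-09) = 41.32 Ω
R_total = R_1 + R_2 + R_3 = 41.9 Ω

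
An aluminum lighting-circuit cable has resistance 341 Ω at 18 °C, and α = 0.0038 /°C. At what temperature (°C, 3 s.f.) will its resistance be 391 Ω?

56.6 °C

R = R₀(1 + α(T − T₀)) ⇒ T = T₀ + (R/R₀ − 1)/α
T = 18 + (391/341 − 1)/0.0038 = 18 + (0.1466)/0.0038 = 56.6 °C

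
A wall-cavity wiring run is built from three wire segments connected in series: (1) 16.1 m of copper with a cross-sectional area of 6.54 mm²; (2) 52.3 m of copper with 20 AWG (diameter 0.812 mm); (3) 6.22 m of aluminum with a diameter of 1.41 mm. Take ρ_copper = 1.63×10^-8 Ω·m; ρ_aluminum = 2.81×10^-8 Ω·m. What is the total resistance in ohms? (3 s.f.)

Seg 1: A = 6.54 mm² = 6.540e-06 m²
R_1 = (1.63×10^-8)(16.1)/(6.540e-06) = 0.04013 Ω
Seg 2: A = π(0.812/2 mm)² = π(4.0600e-04 m)² = 5.178e-07 m²
R_2 = (1.63×10^-8)(52.3)/(5.178e-07) = 1.646 Ω
Seg 3: A = π(d/2)² = π(7.0500e-04 m)² = 1.561e-06 m²
R_3 = (2.81×10^-8)(6.22)/(1.561e-06) = 0.1119 Ω
R_total = R_1 + R_2 + R_3 = 1.80 Ω

1.80 Ω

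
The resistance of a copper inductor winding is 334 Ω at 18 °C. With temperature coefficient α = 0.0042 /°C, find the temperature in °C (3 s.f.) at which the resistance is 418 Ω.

R = R₀(1 + α(T − T₀)) ⇒ T = T₀ + (R/R₀ − 1)/α
T = 18 + (418/334 − 1)/0.0042 = 18 + (0.2515)/0.0042 = 77.9 °C

77.9 °C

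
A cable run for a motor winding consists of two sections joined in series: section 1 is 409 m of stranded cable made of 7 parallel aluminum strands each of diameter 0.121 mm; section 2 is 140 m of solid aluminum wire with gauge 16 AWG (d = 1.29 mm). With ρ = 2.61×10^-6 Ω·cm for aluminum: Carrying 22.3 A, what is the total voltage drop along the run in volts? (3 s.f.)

ρ = 2.61×10^-6 Ω·cm = 2.61×10^-8 Ω·m
Section 1: A_strand = π(6.0500e-05)² = 1.150e-08 m²; R₁ = ρL/(N·A_s) = (2.61×10^-8)(409)/(7×1.150e-08) = 132.6 Ω
Section 2: A = π(1.29/2 mm)² = π(6.4500e-04 m)² = 1.307e-06 m²
R₂ = (2.61×10^-8)(140)/(1.307e-06) = 2.796 Ω
R = R₁ + R₂ = 135.4 Ω
V = IR = 22.3 × 135.4 = 3020 V

3020 V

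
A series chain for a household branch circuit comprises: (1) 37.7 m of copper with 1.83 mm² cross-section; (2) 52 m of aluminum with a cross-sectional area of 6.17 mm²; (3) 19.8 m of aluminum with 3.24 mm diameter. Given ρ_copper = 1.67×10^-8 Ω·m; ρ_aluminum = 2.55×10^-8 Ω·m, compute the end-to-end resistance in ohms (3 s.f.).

0.620 Ω

Seg 1: A = 1.83 mm² = 1.830e-06 m²
R_1 = (1.67×10^-8)(37.7)/(1.830e-06) = 0.344 Ω
Seg 2: A = 6.17 mm² = 6.170e-06 m²
R_2 = (2.55×10^-8)(52)/(6.170e-06) = 0.2149 Ω
Seg 3: A = π(d/2)² = π(1.6200e-03 m)² = 8.245e-06 m²
R_3 = (2.55×10^-8)(19.8)/(8.245e-06) = 0.06124 Ω
R_total = R_1 + R_2 + R_3 = 0.620 Ω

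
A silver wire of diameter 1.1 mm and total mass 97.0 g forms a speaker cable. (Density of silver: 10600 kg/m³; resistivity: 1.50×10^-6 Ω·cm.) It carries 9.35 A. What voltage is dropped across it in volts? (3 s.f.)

1.42 V

ρ = 1.50×10^-6 Ω·cm = 1.50×10^-8 Ω·m
A = π(d/2)² = π(5.5000e-04 m)² = 9.5033e-07 m²
L = m/(density·A) = 0.097/(10600×9.5033e-07) = 9.629 m
R = ρL/A = (1.50×10^-8)(9.629)/(9.5033e-07) = 0.152 Ω
V = IR = 9.35 × 0.152 = 1.42 V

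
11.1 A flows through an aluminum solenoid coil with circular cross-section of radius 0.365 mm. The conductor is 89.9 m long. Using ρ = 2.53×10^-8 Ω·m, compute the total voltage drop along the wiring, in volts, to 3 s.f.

A = πr² = π(3.6500e-04 m)² = 4.185e-07 m²
R = ρL/A = (2.53×10^-8)(89.9)/(4.185e-07) = 5.434 Ω
V = IR = 11.1 × 5.434 = 60.3 V

60.3 V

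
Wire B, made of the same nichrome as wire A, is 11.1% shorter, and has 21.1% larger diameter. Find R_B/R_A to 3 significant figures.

0.606

R ∝ L/d², so R_B/R_A = (1 − 11.1/100) × (1 + 21.1/100)⁻²
= 0.889 × 0.6819 = 0.606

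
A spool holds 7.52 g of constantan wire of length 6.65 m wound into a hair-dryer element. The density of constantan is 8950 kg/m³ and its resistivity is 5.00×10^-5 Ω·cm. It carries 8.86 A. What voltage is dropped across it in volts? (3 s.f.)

233 V

ρ = 5.00×10^-5 Ω·cm = 5.00×10^-7 Ω·m
A = m/(density·L) = 0.00752/(8950×6.65) = 1.2635e-07 m²
R = ρL/A = (5.00×10^-7)(6.65)/(1.2635e-07) = 26.32 Ω
V = IR = 8.86 × 26.32 = 233 V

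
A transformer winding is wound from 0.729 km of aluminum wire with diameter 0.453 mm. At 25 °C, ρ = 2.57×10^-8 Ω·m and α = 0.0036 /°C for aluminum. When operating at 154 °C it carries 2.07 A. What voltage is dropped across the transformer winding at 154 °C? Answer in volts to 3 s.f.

A = π(d/2)² = π(2.2650e-04 m)² = 1.612e-07 m²
R₍25₎ = ρL/A = (2.57×10^-8)(729)/(1.612e-07) = 116.2 Ω
R₍154₎ = R₍25₎(1 + αΔT) = 116.2 × (1 + 0.0036×129) = 170.2 Ω
V = IR = 2.07 × 170.2 = 352 V

352 V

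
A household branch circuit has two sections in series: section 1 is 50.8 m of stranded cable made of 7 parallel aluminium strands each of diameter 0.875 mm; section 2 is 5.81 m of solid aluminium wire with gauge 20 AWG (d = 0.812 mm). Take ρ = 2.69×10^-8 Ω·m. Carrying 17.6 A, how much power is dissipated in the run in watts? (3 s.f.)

194 W

Section 1: A_strand = π(4.3750e-04)² = 6.013e-07 m²; R₁ = ρL/(N·A_s) = (2.69×10^-8)(50.8)/(7×6.013e-07) = 0.3246 Ω
Section 2: A = π(0.812/2 mm)² = π(4.0600e-04 m)² = 5.178e-07 m²
R₂ = (2.69×10^-8)(5.81)/(5.178e-07) = 0.3018 Ω
R = R₁ + R₂ = 0.6265 Ω
P = I²R = (17.6)² × 0.6265 = 194 W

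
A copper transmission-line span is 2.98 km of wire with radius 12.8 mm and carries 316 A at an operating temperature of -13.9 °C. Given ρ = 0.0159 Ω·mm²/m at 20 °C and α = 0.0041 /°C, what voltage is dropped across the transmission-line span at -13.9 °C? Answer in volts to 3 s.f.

ρ = 0.0159 Ω·mm²/m = 1.59×10^-8 Ω·m
A = πr² = π(1.2800e-02 m)² = 5.147e-04 m²
R₍20₎ = ρL/A = (1.59×10^-8)(2980)/(5.147e-04) = 0.09205 Ω
R₍-13.9₎ = R₍20₎(1 + αΔT) = 0.09205 × (1 + 0.0041×-33.9) = 0.07926 Ω
V = IR = 316 × 0.07926 = 25.0 V

25.0 V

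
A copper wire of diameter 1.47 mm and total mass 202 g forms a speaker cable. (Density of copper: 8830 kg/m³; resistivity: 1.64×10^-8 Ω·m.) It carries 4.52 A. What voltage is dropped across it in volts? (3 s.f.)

A = π(d/2)² = π(7.3500e-04 m)² = 1.6972e-06 m²
L = m/(density·A) = 0.202/(8830×1.6972e-06) = 13.48 m
R = ρL/A = (1.64×10^-8)(13.48)/(1.6972e-06) = 0.1303 Ω
V = IR = 4.52 × 0.1303 = 0.589 V

0.589 V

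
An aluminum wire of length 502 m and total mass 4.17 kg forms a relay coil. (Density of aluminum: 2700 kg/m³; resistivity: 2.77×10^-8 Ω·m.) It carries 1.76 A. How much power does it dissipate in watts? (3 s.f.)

14.0 W

A = m/(density·L) = 4.17/(2700×502) = 3.0766e-06 m²
R = ρL/A = (2.77×10^-8)(502)/(3.0766e-06) = 4.52 Ω
P = I²R = (1.76)² × 4.52 = 14.0 W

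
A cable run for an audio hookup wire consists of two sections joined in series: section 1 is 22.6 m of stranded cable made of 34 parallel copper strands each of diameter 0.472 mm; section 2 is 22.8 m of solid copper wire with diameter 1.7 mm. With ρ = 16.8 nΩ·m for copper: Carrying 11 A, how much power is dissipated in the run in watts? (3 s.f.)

28.1 W

ρ = 16.8 nΩ·m = 1.68×10^-8 Ω·m
Section 1: A_strand = π(2.3600e-04)² = 1.750e-07 m²; R₁ = ρL/(N·A_s) = (1.68×10^-8)(22.6)/(34×1.750e-07) = 0.06382 Ω
Section 2: A = π(d/2)² = π(8.5000e-04 m)² = 2.270e-06 m²
R₂ = (1.68×10^-8)(22.8)/(2.270e-06) = 0.1688 Ω
R = R₁ + R₂ = 0.2326 Ω
P = I²R = (11)² × 0.2326 = 28.1 W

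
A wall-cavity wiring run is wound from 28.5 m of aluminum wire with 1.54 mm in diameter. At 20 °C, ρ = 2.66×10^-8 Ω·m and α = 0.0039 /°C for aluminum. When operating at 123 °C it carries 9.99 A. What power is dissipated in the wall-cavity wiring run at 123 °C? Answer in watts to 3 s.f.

56.9 W

A = π(d/2)² = π(7.7000e-04 m)² = 1.863e-06 m²
R₍20₎ = ρL/A = (2.66×10^-8)(28.5)/(1.863e-06) = 0.407 Ω
R₍123₎ = R₍20₎(1 + αΔT) = 0.407 × (1 + 0.0039×103) = 0.5705 Ω
P = I²R = (9.99)² × 0.5705 = 56.9 W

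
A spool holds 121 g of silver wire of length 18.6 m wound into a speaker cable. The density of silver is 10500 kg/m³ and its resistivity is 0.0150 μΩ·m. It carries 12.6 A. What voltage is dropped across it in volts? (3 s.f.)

5.67 V

ρ = 0.0150 μΩ·m = 1.50×10^-8 Ω·m
A = m/(density·L) = 0.121/(10500×18.6) = 6.1956e-07 m²
R = ρL/A = (1.50×10^-8)(18.6)/(6.1956e-07) = 0.4503 Ω
V = IR = 12.6 × 0.4503 = 5.67 V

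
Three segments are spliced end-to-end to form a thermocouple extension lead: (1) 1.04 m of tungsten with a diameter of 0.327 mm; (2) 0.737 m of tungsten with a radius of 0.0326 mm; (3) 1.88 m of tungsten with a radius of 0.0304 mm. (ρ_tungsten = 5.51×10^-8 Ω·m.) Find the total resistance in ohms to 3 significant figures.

Seg 1: A = π(d/2)² = π(1.6350e-04 m)² = 8.398e-08 m²
R_1 = (5.51×10^-8)(1.04)/(8.398e-08) = 0.6823 Ω
Seg 2: A = πr² = π(3.2600e-05 m)² = 3.339e-09 m²
R_2 = (5.51×10^-8)(0.737)/(3.339e-09) = 12.16 Ω
Seg 3: A = πr² = π(3.0400e-05 m)² = 2.903e-09 m²
R_3 = (5.51×10^-8)(1.88)/(2.903e-09) = 35.68 Ω
R_total = R_1 + R_2 + R_3 = 48.5 Ω

48.5 Ω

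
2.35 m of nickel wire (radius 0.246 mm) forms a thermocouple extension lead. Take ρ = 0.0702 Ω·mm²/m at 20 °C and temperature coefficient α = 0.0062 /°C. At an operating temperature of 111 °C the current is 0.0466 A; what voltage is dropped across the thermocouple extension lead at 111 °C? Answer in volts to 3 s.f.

0.0633 V

ρ = 0.0702 Ω·mm²/m = 7.02×10^-8 Ω·m
A = πr² = π(2.4600e-04 m)² = 1.901e-07 m²
R₍20₎ = ρL/A = (7.02×10^-8)(2.35)/(1.901e-07) = 0.8677 Ω
R₍111₎ = R₍20₎(1 + αΔT) = 0.8677 × (1 + 0.0062×91) = 1.357 Ω
V = IR = 0.0466 × 1.357 = 0.0633 V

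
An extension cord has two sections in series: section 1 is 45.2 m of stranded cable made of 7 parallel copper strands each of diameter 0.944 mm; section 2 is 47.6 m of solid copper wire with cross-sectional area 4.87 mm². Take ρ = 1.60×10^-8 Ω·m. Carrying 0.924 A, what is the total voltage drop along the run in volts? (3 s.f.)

Section 1: A_strand = π(4.7200e-04)² = 6.999e-07 m²; R₁ = ρL/(N·A_s) = (1.60×10^-8)(45.2)/(7×6.999e-07) = 0.1476 Ω
Section 2: A = 4.87 mm² = 4.870e-06 m²
R₂ = (1.60×10^-8)(47.6)/(4.870e-06) = 0.1564 Ω
R = R₁ + R₂ = 0.304 Ω
V = IR = 0.924 × 0.304 = 0.281 V

0.281 V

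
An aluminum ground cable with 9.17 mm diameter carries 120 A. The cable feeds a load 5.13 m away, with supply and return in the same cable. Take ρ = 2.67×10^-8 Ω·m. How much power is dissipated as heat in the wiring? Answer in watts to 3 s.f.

59.7 W

A = π(d/2)² = π(4.5850e-03 m)² = 6.604e-05 m²
Total conductor length (both ways) L = 2 × 5.13 = 10.26 m
R = ρL/A = (2.67×10^-8)(10.26)/(6.604e-05) = 0.004148 Ω
P = I²R = (120)² × 0.004148 = 59.7 W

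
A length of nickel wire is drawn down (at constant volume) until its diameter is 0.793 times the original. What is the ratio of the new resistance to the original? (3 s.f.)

Volume constant ⇒ L' = L/r² with r = 0.793. R' = ρL'/A' = ρ(L/r²)/(πr²d₀²/4) = R/r⁴.
Factor = 2.53

2.53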